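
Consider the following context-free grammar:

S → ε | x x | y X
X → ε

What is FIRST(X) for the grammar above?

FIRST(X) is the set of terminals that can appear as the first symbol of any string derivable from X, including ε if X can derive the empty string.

We compute FIRST(X) using the standard algorithm.
FIRST(S) = {x, y, ε}
FIRST(X) = {ε}
Therefore, FIRST(X) = {ε}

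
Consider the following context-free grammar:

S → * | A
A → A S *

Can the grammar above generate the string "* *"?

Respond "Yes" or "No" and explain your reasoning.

No - no valid derivation exists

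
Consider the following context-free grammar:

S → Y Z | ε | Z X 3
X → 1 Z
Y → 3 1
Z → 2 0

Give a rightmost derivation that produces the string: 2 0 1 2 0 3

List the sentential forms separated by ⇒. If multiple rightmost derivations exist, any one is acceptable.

S ⇒ Z X 3 ⇒ Z 1 Z 3 ⇒ Z 1 2 0 3 ⇒ 2 0 1 2 0 3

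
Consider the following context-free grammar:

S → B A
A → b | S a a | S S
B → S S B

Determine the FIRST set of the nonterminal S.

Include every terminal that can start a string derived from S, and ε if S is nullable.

We compute FIRST(S) using the standard algorithm.
FIRST(A) = {b}
FIRST(B) = {}
FIRST(S) = {}
Therefore, FIRST(S) = {}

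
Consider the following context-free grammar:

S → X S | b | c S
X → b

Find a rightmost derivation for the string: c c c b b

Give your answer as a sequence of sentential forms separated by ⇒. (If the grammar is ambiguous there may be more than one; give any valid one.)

S ⇒ c S ⇒ c c S ⇒ c c c S ⇒ c c c X S ⇒ c c c X b ⇒ c c c b b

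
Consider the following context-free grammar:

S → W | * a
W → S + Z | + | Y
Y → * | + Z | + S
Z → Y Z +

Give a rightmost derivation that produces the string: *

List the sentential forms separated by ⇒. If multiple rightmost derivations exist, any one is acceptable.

S ⇒ W ⇒ Y ⇒ *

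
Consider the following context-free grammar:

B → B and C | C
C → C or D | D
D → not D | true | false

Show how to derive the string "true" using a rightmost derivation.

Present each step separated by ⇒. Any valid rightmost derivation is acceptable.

B ⇒ C ⇒ D ⇒ true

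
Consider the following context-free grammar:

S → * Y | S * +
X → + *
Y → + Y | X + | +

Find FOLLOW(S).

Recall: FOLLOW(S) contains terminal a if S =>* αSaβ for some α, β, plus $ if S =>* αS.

We compute FOLLOW(S) using the standard algorithm.
FOLLOW(S) starts with {$}.
FIRST(S) = {*}
FIRST(X) = {+}
FIRST(Y) = {+}
FOLLOW(S) = {$, *}
FOLLOW(X) = {+}
FOLLOW(Y) = {$, *}
Therefore, FOLLOW(S) = {$, *}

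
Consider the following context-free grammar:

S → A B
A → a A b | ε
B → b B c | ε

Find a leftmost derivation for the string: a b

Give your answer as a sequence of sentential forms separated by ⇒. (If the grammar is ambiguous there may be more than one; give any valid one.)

S ⇒ A B ⇒ a A b B ⇒ a b B ⇒ a b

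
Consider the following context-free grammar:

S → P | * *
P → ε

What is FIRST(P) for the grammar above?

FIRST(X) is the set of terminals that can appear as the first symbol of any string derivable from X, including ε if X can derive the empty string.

We compute FIRST(P) using the standard algorithm.
FIRST(P) = {ε}
FIRST(S) = {*, ε}
Therefore, FIRST(P) = {ε}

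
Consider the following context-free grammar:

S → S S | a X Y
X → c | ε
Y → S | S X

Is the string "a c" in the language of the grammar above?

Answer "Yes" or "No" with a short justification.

No - no valid derivation exists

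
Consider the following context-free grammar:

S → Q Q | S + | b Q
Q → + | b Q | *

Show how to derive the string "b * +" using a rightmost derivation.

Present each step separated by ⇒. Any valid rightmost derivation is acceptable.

S ⇒ S + ⇒ b Q + ⇒ b * +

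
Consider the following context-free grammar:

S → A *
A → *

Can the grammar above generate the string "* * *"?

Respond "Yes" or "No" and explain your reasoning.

No - no valid derivation exists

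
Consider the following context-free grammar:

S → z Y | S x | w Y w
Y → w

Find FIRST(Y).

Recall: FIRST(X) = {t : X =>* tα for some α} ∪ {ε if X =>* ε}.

We compute FIRST(Y) using the standard algorithm.
FIRST(S) = {w, z}
FIRST(Y) = {w}
Therefore, FIRST(Y) = {w}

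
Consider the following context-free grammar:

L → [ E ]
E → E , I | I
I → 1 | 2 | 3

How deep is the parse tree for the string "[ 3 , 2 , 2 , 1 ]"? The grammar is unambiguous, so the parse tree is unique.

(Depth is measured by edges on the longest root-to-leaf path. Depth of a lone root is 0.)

6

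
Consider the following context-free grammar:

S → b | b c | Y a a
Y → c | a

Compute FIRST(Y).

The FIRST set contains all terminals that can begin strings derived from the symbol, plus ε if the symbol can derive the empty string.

We compute FIRST(Y) using the standard algorithm.
FIRST(S) = {a, b, c}
FIRST(Y) = {a, c}
Therefore, FIRST(Y) = {a, c}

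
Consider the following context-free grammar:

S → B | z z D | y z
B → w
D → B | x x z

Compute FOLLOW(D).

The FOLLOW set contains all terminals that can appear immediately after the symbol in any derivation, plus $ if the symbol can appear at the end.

We compute FOLLOW(D) using the standard algorithm.
FOLLOW(S) starts with {$}.
FIRST(B) = {w}
FIRST(D) = {w, x}
FIRST(S) = {w, y, z}
FOLLOW(B) = {$}
FOLLOW(D) = {$}
FOLLOW(S) = {$}
Therefore, FOLLOW(D) = {$}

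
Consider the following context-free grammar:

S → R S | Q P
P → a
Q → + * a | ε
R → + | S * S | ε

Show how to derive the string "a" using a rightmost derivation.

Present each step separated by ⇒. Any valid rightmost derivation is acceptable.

S ⇒ Q P ⇒ Q a ⇒ a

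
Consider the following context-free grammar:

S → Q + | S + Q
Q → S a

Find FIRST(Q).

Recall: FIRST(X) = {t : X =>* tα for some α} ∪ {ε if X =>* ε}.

We compute FIRST(Q) using the standard algorithm.
FIRST(Q) = {}
FIRST(S) = {}
Therefore, FIRST(Q) = {}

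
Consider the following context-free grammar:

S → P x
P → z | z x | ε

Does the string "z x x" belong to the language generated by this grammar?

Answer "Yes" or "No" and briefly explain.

Yes - a valid derivation exists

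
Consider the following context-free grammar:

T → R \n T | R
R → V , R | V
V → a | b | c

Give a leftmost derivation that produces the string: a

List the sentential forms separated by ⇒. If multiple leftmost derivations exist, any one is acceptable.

T ⇒ R ⇒ V ⇒ a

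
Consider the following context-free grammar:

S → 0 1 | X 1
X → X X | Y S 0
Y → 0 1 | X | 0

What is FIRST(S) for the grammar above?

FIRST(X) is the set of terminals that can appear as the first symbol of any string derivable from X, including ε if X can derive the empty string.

We compute FIRST(S) using the standard algorithm.
FIRST(S) = {0}
FIRST(X) = {0}
FIRST(Y) = {0}
Therefore, FIRST(S) = {0}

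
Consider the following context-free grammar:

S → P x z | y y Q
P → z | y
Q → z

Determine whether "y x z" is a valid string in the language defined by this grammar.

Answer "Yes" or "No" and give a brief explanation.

Yes - a valid derivation exists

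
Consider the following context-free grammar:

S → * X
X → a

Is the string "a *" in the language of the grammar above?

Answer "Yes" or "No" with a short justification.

No - no valid derivation exists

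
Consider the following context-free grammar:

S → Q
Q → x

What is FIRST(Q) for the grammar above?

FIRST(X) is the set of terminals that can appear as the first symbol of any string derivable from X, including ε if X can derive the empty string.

We compute FIRST(Q) using the standard algorithm.
FIRST(Q) = {x}
FIRST(S) = {x}
Therefore, FIRST(Q) = {x}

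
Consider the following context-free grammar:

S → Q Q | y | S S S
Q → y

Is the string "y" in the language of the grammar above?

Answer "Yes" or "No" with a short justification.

Yes - a valid derivation exists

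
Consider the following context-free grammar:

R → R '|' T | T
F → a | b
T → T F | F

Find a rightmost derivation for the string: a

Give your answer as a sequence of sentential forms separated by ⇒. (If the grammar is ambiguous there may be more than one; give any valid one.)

R ⇒ T ⇒ F ⇒ a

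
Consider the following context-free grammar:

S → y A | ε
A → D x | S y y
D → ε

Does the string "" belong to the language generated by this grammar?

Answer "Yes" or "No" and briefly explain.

Yes - a valid derivation exists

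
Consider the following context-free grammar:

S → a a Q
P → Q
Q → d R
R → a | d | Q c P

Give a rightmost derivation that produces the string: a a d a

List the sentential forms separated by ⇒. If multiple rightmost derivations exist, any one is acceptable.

S ⇒ a a Q ⇒ a a d R ⇒ a a d a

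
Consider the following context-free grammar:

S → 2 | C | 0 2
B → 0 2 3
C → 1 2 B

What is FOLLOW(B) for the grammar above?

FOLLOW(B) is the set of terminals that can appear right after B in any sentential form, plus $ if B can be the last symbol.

We compute FOLLOW(B) using the standard algorithm.
FOLLOW(S) starts with {$}.
FIRST(B) = {0}
FIRST(C) = {1}
FIRST(S) = {0, 1, 2}
FOLLOW(B) = {$}
FOLLOW(C) = {$}
FOLLOW(S) = {$}
Therefore, FOLLOW(B) = {$}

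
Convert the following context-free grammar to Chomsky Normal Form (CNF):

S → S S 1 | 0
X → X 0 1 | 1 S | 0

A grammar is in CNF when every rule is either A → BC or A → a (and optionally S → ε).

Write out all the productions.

T1 → 1; S → 0; T0 → 0; X → 0; S → S X0; X0 → S T1; X → X X1; X1 → T0 T1; X → T1 S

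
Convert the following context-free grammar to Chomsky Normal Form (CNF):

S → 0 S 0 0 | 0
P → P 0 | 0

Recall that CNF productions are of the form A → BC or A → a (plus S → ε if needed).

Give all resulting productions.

T0 → 0; S → 0; P → 0; S → T0 X0; X0 → S X1; X1 → T0 T0; P → P T0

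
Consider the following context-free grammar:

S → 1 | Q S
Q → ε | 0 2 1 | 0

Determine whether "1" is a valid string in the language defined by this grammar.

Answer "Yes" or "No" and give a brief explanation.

Yes - a valid derivation exists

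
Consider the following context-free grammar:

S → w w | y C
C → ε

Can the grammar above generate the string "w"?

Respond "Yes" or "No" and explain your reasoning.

No - no valid derivation exists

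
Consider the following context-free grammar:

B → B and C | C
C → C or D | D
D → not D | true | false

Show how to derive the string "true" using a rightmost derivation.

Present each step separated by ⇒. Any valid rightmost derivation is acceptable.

B ⇒ C ⇒ D ⇒ true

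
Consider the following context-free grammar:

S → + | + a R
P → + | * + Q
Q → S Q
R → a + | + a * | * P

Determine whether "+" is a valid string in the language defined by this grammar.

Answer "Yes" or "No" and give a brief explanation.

Yes - a valid derivation exists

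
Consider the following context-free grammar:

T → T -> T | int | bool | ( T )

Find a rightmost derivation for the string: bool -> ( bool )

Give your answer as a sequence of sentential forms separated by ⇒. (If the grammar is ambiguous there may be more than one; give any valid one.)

T ⇒ T -> T ⇒ T -> ( T ) ⇒ T -> ( bool ) ⇒ bool -> ( bool )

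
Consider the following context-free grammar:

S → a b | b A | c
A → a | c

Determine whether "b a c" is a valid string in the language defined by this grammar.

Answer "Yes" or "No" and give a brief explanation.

No - no valid derivation exists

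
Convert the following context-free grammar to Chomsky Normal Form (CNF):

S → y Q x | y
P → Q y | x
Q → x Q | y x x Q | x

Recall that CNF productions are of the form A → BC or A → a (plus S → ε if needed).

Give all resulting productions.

TY → y; TX → x; S → y; P → x; Q → x; S → TY X0; X0 → Q TX; P → Q TY; Q → TX Q; Q → TY X1; X1 → TX X2; X2 → TX Q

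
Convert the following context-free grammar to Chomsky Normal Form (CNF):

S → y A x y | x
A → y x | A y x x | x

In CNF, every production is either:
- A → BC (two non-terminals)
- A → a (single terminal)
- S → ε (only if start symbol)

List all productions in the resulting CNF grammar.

TY → y; TX → x; S → x; A → x; S → TY X0; X0 → A X1; X1 → TX TY; A → TY TX; A → A X2; X2 → TY X3; X3 → TX TX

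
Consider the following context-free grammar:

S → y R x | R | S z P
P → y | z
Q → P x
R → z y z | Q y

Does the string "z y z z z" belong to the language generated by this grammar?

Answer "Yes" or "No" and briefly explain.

Yes - a valid derivation exists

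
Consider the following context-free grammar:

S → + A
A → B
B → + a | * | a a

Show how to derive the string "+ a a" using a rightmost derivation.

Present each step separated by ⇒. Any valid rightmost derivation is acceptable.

S ⇒ + A ⇒ + B ⇒ + a a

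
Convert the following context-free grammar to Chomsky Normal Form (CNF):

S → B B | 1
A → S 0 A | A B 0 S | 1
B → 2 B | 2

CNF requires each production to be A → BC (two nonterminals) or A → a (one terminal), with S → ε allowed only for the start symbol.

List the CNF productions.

S → 1; T0 → 0; A → 1; T2 → 2; B → 2; S → B B; A → S X0; X0 → T0 A; A → A X1; X1 → B X2; X2 → T0 S; B → T2 B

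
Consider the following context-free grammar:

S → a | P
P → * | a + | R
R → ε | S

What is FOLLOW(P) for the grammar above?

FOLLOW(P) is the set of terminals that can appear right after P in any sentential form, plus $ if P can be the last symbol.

We compute FOLLOW(P) using the standard algorithm.
FOLLOW(S) starts with {$}.
FIRST(P) = {*, a, ε}
FIRST(R) = {*, a, ε}
FIRST(S) = {*, a, ε}
FOLLOW(P) = {$}
FOLLOW(R) = {$}
FOLLOW(S) = {$}
Therefore, FOLLOW(P) = {$}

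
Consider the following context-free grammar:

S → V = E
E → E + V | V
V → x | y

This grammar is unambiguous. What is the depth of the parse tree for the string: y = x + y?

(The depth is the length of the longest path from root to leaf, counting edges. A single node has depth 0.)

4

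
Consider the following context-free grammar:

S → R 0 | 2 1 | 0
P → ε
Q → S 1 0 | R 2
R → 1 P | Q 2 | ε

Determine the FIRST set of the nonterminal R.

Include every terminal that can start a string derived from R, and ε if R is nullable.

We compute FIRST(R) using the standard algorithm.
FIRST(P) = {ε}
FIRST(Q) = {0, 1, 2}
FIRST(R) = {0, 1, 2, ε}
FIRST(S) = {0, 1, 2}
Therefore, FIRST(R) = {0, 1, 2, ε}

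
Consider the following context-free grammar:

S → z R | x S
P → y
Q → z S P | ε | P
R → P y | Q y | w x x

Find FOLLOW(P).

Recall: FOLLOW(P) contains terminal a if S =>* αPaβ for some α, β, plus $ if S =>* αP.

We compute FOLLOW(P) using the standard algorithm.
FOLLOW(S) starts with {$}.
FIRST(P) = {y}
FIRST(Q) = {y, z, ε}
FIRST(R) = {w, y, z}
FIRST(S) = {x, z}
FOLLOW(P) = {y}
FOLLOW(Q) = {y}
FOLLOW(R) = {$, y}
FOLLOW(S) = {$, y}
Therefore, FOLLOW(P) = {y}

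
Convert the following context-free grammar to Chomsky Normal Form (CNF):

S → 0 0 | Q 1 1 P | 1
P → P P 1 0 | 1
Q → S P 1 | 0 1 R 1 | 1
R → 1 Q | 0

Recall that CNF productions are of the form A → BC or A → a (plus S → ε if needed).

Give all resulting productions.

T0 → 0; T1 → 1; S → 1; P → 1; Q → 1; R → 0; S → T0 T0; S → Q X0; X0 → T1 X1; X1 → T1 P; P → P X2; X2 → P X3; X3 → T1 T0; Q → S X4; X4 → P T1; Q → T0 X5; X5 → T1 X6; X6 → R T1; R → T1 Q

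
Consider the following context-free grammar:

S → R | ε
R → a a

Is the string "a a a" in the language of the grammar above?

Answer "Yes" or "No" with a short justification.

No - no valid derivation exists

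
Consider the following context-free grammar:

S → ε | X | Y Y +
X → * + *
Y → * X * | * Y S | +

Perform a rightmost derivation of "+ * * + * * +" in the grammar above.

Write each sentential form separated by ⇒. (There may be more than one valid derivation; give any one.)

S ⇒ Y Y + ⇒ Y * X * + ⇒ Y * * + * * + ⇒ + * * + * * +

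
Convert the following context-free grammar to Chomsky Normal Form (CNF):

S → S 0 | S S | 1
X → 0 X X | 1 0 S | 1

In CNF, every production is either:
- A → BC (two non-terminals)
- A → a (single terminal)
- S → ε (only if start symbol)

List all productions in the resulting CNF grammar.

T0 → 0; S → 1; T1 → 1; X → 1; S → S T0; S → S S; X → T0 X0; X0 → X X; X → T1 X1; X1 → T0 S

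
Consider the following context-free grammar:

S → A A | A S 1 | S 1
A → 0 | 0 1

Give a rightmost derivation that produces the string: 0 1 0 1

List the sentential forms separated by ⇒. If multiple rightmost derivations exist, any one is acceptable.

S ⇒ A A ⇒ A 0 1 ⇒ 0 1 0 1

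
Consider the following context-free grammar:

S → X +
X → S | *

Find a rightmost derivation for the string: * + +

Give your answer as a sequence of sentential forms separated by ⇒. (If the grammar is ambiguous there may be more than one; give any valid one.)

S ⇒ X + ⇒ S + ⇒ X + + ⇒ * + +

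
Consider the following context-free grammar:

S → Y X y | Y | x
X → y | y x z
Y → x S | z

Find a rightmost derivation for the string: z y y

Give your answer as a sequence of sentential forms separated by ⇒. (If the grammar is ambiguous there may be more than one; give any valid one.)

S ⇒ Y X y ⇒ Y y y ⇒ z y y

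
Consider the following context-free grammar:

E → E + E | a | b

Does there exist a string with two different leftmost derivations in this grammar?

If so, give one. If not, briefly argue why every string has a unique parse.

Yes - the string 'b + a + a + a' has two distinct leftmost derivations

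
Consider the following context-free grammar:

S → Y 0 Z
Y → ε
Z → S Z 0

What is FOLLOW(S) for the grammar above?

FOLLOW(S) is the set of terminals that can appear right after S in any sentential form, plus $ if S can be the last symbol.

We compute FOLLOW(S) using the standard algorithm.
FOLLOW(S) starts with {$}.
FIRST(S) = {0}
FIRST(Y) = {ε}
FIRST(Z) = {0}
FOLLOW(S) = {$, 0}
FOLLOW(Y) = {0}
FOLLOW(Z) = {$, 0}
Therefore, FOLLOW(S) = {$, 0}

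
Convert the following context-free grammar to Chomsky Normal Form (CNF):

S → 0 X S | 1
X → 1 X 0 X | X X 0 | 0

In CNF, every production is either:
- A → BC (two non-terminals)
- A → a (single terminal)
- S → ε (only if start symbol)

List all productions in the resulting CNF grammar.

T0 → 0; S → 1; T1 → 1; X → 0; S → T0 X0; X0 → X S; X → T1 X1; X1 → X X2; X2 → T0 X; X → X X3; X3 → X T0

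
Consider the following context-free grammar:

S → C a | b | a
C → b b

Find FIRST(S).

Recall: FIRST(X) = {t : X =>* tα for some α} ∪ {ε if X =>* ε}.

We compute FIRST(S) using the standard algorithm.
FIRST(C) = {b}
FIRST(S) = {a, b}
Therefore, FIRST(S) = {a, b}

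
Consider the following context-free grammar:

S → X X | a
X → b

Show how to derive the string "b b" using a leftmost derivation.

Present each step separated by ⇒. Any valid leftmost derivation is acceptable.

S ⇒ X X ⇒ b X ⇒ b b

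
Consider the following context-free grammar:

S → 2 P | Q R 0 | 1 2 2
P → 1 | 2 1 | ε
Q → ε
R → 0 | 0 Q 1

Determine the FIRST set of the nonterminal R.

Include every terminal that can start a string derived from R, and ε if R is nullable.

We compute FIRST(R) using the standard algorithm.
FIRST(P) = {1, 2, ε}
FIRST(Q) = {ε}
FIRST(R) = {0}
FIRST(S) = {0, 1, 2}
Therefore, FIRST(R) = {0}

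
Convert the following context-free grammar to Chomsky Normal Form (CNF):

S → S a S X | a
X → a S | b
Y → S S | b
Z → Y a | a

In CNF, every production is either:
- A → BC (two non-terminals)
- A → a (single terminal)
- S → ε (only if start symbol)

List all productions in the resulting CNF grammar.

TA → a; S → a; X → b; Y → b; Z → a; S → S X0; X0 → TA X1; X1 → S X; X → TA S; Y → S S; Z → Y TA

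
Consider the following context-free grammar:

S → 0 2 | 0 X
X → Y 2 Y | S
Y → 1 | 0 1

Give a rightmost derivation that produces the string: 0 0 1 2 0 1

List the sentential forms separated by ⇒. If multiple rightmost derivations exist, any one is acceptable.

S ⇒ 0 X ⇒ 0 Y 2 Y ⇒ 0 Y 2 0 1 ⇒ 0 0 1 2 0 1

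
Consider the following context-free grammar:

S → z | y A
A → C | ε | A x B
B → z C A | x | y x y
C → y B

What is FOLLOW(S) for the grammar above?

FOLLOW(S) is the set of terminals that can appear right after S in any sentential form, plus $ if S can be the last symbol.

We compute FOLLOW(S) using the standard algorithm.
FOLLOW(S) starts with {$}.
FIRST(A) = {x, y, ε}
FIRST(B) = {x, y, z}
FIRST(C) = {y}
FIRST(S) = {y, z}
FOLLOW(A) = {$, x, y}
FOLLOW(B) = {$, x, y}
FOLLOW(C) = {$, x, y}
FOLLOW(S) = {$}
Therefore, FOLLOW(S) = {$}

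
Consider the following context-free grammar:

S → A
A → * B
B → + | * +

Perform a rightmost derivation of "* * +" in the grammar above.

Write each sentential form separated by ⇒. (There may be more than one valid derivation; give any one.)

S ⇒ A ⇒ * B ⇒ * * +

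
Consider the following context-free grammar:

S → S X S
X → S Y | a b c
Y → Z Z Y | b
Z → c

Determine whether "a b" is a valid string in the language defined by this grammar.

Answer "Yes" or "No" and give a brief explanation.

No - no valid derivation exists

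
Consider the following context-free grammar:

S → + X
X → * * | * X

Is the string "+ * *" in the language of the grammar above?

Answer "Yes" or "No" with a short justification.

Yes - a valid derivation exists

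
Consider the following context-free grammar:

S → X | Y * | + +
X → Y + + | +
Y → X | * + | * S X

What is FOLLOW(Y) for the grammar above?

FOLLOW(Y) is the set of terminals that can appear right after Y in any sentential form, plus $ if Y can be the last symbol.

We compute FOLLOW(Y) using the standard algorithm.
FOLLOW(S) starts with {$}.
FIRST(S) = {*, +}
FIRST(X) = {*, +}
FIRST(Y) = {*, +}
FOLLOW(S) = {$, *, +}
FOLLOW(X) = {$, *, +}
FOLLOW(Y) = {*, +}
Therefore, FOLLOW(Y) = {*, +}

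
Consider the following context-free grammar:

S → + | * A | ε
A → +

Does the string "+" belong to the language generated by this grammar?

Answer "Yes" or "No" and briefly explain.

Yes - a valid derivation exists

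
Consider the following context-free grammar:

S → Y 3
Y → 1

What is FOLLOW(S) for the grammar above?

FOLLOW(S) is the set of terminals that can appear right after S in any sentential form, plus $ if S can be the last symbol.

We compute FOLLOW(S) using the standard algorithm.
FOLLOW(S) starts with {$}.
FIRST(S) = {1}
FIRST(Y) = {1}
FOLLOW(S) = {$}
FOLLOW(Y) = {3}
Therefore, FOLLOW(S) = {$}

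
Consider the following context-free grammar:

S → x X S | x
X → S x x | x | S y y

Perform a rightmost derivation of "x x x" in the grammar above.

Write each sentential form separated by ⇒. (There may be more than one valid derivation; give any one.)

S ⇒ x X S ⇒ x X x ⇒ x x x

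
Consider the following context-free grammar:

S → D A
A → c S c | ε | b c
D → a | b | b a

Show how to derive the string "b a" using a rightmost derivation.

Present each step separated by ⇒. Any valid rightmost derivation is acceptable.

S ⇒ D A ⇒ D ⇒ b a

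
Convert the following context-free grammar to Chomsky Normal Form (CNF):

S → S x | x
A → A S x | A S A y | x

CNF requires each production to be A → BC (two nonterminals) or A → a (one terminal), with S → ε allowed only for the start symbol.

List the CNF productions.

TX → x; S → x; TY → y; A → x; S → S TX; A → A X0; X0 → S TX; A → A X1; X1 → S X2; X2 → A TY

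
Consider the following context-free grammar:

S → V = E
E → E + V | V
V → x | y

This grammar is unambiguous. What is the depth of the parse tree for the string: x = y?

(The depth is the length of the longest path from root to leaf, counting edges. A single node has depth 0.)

3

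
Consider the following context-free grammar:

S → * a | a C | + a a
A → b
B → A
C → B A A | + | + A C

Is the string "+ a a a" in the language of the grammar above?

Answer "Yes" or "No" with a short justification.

No - no valid derivation exists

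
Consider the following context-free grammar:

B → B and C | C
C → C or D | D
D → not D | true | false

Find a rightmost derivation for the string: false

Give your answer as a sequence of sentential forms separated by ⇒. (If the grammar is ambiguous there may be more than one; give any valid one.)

B ⇒ C ⇒ D ⇒ false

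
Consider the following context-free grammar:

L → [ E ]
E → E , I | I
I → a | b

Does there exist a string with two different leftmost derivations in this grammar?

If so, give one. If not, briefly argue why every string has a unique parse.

No - every string in the language has a unique leftmost derivation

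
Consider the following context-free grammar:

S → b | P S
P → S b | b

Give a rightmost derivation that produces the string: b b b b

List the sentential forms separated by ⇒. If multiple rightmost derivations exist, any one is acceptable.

S ⇒ P S ⇒ P b ⇒ S b b ⇒ P S b b ⇒ P b b b ⇒ b b b b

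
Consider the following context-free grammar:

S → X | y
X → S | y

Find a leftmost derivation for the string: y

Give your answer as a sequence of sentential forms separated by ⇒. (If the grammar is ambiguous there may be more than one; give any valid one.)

S ⇒ X ⇒ S ⇒ y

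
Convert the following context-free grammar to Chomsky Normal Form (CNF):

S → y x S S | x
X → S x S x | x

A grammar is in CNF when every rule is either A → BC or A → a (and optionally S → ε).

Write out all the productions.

TY → y; TX → x; S → x; X → x; S → TY X0; X0 → TX X1; X1 → S S; X → S X2; X2 → TX X3; X3 → S TX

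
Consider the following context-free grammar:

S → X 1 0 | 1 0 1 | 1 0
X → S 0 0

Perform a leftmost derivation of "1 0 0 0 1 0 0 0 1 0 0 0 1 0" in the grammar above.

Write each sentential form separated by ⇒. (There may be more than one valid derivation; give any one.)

S ⇒ X 1 0 ⇒ S 0 0 1 0 ⇒ X 1 0 0 0 1 0 ⇒ S 0 0 1 0 0 0 1 0 ⇒ X 1 0 0 0 1 0 0 0 1 0 ⇒ S 0 0 1 0 0 0 1 0 0 0 1 0 ⇒ 1 0 0 0 1 0 0 0 1 0 0 0 1 0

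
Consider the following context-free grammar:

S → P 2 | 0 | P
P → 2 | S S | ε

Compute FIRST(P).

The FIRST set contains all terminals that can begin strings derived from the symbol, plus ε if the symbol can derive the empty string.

We compute FIRST(P) using the standard algorithm.
FIRST(P) = {0, 2, ε}
FIRST(S) = {0, 2, ε}
Therefore, FIRST(P) = {0, 2, ε}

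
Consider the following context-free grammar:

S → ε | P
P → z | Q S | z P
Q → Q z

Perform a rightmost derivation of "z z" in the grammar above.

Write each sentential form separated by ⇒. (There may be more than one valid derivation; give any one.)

S ⇒ P ⇒ z P ⇒ z z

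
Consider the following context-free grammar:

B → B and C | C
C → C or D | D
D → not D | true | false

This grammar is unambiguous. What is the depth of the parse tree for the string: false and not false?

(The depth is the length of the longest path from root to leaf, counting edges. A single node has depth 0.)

4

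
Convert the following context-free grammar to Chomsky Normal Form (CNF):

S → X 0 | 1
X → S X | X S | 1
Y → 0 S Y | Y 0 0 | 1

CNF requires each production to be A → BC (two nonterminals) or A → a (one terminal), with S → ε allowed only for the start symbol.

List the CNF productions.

T0 → 0; S → 1; X → 1; Y → 1; S → X T0; X → S X; X → X S; Y → T0 X0; X0 → S Y; Y → Y X1; X1 → T0 T0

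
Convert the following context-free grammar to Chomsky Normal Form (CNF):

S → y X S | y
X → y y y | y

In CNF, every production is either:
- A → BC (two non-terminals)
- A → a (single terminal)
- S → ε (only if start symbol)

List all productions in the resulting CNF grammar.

TY → y; S → y; X → y; S → TY X0; X0 → X S; X → TY X1; X1 → TY TY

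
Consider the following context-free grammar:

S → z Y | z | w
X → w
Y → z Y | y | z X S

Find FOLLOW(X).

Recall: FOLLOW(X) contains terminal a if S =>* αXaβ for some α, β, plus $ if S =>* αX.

We compute FOLLOW(X) using the standard algorithm.
FOLLOW(S) starts with {$}.
FIRST(S) = {w, z}
FIRST(X) = {w}
FIRST(Y) = {y, z}
FOLLOW(S) = {$}
FOLLOW(X) = {w, z}
FOLLOW(Y) = {$}
Therefore, FOLLOW(X) = {w, z}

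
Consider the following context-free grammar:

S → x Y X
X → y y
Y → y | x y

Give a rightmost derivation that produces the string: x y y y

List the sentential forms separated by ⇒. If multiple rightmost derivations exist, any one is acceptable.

S ⇒ x Y X ⇒ x Y y y ⇒ x y y y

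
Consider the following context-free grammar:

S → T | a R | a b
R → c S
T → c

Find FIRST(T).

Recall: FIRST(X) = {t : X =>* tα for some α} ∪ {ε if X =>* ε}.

We compute FIRST(T) using the standard algorithm.
FIRST(R) = {c}
FIRST(S) = {a, c}
FIRST(T) = {c}
Therefore, FIRST(T) = {c}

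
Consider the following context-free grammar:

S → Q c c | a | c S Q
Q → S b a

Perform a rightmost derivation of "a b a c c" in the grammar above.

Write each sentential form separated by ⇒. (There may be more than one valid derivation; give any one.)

S ⇒ Q c c ⇒ S b a c c ⇒ a b a c c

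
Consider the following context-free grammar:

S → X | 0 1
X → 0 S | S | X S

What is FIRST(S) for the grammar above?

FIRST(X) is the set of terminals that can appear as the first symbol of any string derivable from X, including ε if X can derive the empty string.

We compute FIRST(S) using the standard algorithm.
FIRST(S) = {0}
FIRST(X) = {0}
Therefore, FIRST(S) = {0}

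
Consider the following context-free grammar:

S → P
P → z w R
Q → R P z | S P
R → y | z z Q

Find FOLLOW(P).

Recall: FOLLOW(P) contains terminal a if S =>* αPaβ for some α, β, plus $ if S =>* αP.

We compute FOLLOW(P) using the standard algorithm.
FOLLOW(S) starts with {$}.
FIRST(P) = {z}
FIRST(Q) = {y, z}
FIRST(R) = {y, z}
FIRST(S) = {z}
FOLLOW(P) = {$, z}
FOLLOW(Q) = {$, z}
FOLLOW(R) = {$, z}
FOLLOW(S) = {$, z}
Therefore, FOLLOW(P) = {$, z}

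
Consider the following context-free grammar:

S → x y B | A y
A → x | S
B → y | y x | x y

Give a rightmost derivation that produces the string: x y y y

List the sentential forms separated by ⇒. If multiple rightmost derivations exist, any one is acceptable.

S ⇒ A y ⇒ S y ⇒ x y B y ⇒ x y y y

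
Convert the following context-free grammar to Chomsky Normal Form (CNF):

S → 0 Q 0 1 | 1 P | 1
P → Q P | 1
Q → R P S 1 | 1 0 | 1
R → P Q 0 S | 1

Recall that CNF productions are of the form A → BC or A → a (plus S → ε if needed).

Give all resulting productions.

T0 → 0; T1 → 1; S → 1; P → 1; Q → 1; R → 1; S → T0 X0; X0 → Q X1; X1 → T0 T1; S → T1 P; P → Q P; Q → R X2; X2 → P X3; X3 → S T1; Q → T1 T0; R → P X4; X4 → Q X5; X5 → T0 S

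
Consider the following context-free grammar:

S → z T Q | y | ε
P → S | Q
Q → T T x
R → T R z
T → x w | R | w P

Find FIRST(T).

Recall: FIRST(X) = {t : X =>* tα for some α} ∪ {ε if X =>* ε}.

We compute FIRST(T) using the standard algorithm.
FIRST(P) = {w, x, y, z, ε}
FIRST(Q) = {w, x}
FIRST(R) = {w, x}
FIRST(S) = {y, z, ε}
FIRST(T) = {w, x}
Therefore, FIRST(T) = {w, x}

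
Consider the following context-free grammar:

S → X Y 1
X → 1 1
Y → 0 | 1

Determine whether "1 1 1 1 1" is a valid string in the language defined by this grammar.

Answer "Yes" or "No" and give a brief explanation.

No - no valid derivation exists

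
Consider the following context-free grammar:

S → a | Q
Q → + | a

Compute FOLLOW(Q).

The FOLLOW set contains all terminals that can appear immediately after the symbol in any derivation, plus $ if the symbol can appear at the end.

We compute FOLLOW(Q) using the standard algorithm.
FOLLOW(S) starts with {$}.
FIRST(Q) = {+, a}
FIRST(S) = {+, a}
FOLLOW(Q) = {$}
FOLLOW(S) = {$}
Therefore, FOLLOW(Q) = {$}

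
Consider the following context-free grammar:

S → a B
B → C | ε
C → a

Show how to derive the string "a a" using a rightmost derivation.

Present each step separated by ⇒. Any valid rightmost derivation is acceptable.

S ⇒ a B ⇒ a C ⇒ a a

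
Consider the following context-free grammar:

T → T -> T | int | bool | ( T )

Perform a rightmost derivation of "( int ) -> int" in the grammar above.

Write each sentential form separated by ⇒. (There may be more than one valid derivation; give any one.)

T ⇒ T -> T ⇒ T -> int ⇒ ( T ) -> int ⇒ ( int ) -> int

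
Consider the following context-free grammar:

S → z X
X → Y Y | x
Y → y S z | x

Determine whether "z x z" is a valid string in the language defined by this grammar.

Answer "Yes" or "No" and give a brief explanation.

No - no valid derivation exists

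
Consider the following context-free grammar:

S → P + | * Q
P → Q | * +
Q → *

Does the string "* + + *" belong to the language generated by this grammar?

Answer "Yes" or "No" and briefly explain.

No - no valid derivation exists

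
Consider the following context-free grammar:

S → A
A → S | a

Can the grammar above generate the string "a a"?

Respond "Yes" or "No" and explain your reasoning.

No - no valid derivation exists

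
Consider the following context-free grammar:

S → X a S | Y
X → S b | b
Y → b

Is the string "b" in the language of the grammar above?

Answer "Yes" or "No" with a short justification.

Yes - a valid derivation exists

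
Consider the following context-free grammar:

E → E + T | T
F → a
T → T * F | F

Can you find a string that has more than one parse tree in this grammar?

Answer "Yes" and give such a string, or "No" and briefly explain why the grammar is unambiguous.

No - the grammar is unambiguous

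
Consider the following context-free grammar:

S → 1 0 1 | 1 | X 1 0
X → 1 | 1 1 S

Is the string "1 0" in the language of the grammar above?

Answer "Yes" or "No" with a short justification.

No - no valid derivation exists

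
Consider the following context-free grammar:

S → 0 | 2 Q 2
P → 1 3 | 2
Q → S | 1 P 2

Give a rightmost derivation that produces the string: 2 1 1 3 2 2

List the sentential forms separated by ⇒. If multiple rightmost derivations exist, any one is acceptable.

S ⇒ 2 Q 2 ⇒ 2 1 P 2 2 ⇒ 2 1 1 3 2 2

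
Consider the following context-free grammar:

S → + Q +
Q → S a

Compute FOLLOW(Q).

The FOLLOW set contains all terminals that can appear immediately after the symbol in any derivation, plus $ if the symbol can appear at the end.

We compute FOLLOW(Q) using the standard algorithm.
FOLLOW(S) starts with {$}.
FIRST(Q) = {+}
FIRST(S) = {+}
FOLLOW(Q) = {+}
FOLLOW(S) = {$, a}
Therefore, FOLLOW(Q) = {+}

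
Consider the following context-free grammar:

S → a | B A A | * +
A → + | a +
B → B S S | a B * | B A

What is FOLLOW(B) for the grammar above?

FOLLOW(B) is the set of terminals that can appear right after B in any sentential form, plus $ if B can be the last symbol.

We compute FOLLOW(B) using the standard algorithm.
FOLLOW(S) starts with {$}.
FIRST(A) = {+, a}
FIRST(B) = {a}
FIRST(S) = {*, a}
FOLLOW(A) = {$, *, +, a}
FOLLOW(B) = {*, +, a}
FOLLOW(S) = {$, *, +, a}
Therefore, FOLLOW(B) = {*, +, a}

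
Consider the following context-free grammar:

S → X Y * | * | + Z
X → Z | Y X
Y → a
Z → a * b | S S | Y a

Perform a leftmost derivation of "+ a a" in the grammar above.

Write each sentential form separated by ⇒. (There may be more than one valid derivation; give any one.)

S ⇒ + Z ⇒ + Y a ⇒ + a a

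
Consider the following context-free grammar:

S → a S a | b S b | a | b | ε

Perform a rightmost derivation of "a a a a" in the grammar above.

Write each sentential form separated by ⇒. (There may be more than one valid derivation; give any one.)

S ⇒ a S a ⇒ a a S a a ⇒ a a a a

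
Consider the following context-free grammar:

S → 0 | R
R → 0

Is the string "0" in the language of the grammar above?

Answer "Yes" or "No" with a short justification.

Yes - a valid derivation exists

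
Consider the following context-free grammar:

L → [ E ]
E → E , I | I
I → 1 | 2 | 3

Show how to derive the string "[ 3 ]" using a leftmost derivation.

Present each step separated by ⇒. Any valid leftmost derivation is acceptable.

L ⇒ [ E ] ⇒ [ I ] ⇒ [ 3 ]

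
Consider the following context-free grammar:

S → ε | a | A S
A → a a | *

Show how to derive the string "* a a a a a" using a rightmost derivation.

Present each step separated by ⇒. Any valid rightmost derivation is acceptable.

S ⇒ A S ⇒ A A S ⇒ A A A S ⇒ A A A a ⇒ A A a a a ⇒ A a a a a a ⇒ * a a a a a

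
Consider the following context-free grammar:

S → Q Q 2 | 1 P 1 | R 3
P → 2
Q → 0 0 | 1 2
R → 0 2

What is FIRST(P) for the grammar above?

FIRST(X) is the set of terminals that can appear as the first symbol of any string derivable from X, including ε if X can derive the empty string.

We compute FIRST(P) using the standard algorithm.
FIRST(P) = {2}
FIRST(Q) = {0, 1}
FIRST(R) = {0}
FIRST(S) = {0, 1}
Therefore, FIRST(P) = {2}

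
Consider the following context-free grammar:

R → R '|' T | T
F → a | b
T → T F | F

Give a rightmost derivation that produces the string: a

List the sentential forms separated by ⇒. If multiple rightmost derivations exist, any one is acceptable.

R ⇒ T ⇒ F ⇒ a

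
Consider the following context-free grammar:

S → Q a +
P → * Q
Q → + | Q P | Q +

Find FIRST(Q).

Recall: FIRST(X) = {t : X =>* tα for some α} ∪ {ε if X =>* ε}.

We compute FIRST(Q) using the standard algorithm.
FIRST(P) = {*}
FIRST(Q) = {+}
FIRST(S) = {+}
Therefore, FIRST(Q) = {+}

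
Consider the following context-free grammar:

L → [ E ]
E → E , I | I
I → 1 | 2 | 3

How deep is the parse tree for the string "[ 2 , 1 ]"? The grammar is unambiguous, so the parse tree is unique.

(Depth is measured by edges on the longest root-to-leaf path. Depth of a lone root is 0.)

4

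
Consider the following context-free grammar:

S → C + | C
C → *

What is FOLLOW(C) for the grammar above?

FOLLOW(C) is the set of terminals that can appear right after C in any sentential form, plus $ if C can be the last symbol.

We compute FOLLOW(C) using the standard algorithm.
FOLLOW(S) starts with {$}.
FIRST(C) = {*}
FIRST(S) = {*}
FOLLOW(C) = {$, +}
FOLLOW(S) = {$}
Therefore, FOLLOW(C) = {$, +}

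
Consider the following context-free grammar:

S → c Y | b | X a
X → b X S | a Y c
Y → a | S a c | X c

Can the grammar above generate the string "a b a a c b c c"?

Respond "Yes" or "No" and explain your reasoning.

No - no valid derivation exists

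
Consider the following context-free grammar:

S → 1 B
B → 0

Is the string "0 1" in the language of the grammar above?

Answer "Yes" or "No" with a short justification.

No - no valid derivation exists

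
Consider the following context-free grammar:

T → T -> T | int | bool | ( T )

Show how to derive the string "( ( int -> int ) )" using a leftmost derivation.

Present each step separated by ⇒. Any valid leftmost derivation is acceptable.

T ⇒ ( T ) ⇒ ( ( T ) ) ⇒ ( ( T -> T ) ) ⇒ ( ( int -> T ) ) ⇒ ( ( int -> int ) )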